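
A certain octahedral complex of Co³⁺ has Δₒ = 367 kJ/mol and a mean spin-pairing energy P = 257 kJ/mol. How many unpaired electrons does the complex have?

0

Co is in group 9, so Co³⁺ is d⁶ (9 − 3 = 6).
Since Δₒ = 367 kJ/mol > P = 257 kJ/mol, the complex adopts the low-spin configuration.
That gives t2g^6 e_g^0.
Unpaired electrons: 0.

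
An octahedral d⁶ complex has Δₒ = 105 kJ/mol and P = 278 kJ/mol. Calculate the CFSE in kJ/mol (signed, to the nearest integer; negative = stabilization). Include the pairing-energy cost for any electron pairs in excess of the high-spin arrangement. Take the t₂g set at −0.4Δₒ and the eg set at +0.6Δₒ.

-42

Δₒ < P, so pairing is avoided: the ground state is high-spin.
That gives t₂g⁴ eg².
Orbital CFSE = -0.4Δₒ = -0.4 × 105 = -42 kJ/mol.
High-spin has no excess pairs, so no pairing correction applies.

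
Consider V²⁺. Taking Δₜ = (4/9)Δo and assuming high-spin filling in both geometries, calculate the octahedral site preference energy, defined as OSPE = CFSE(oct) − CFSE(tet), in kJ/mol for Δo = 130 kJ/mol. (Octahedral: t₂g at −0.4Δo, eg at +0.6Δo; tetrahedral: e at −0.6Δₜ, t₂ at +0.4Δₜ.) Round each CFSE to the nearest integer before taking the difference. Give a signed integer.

-110

V²⁺: group 5, so d-count = 5 − 2 = 3.
Octahedral high-spin t2g^3 e_g^0: CFSE = -1.2 × 130 = -156 kJ/mol.
In a tetrahedral site the filling is e^2 t2^1: CFSE(tet) = -0.8Δₜ = -0.8 × (4/9)(130) = -46 kJ/mol.
Subtracting, OSPE = -156 − (-46) = -110 kJ/mol.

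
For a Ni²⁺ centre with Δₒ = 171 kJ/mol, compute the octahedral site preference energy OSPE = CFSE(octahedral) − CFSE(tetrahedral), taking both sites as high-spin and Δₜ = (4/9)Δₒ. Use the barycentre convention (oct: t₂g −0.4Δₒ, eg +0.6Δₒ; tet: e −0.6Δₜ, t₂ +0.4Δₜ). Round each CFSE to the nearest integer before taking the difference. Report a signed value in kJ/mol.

Ni sits in group 10; removing 2 electrons leaves Ni²⁺ with 10 − 2 = 8 d electrons.
In an octahedral site d⁸ (HS) is t₂g⁶ eg², giving CFSE(oct) = -1.2Δₒ = -205 kJ/mol.
In a tetrahedral site the filling is e⁴ t₂⁴: CFSE(tet) = -0.8Δₜ = -0.8 × (4/9)(171) = -61 kJ/mol.
Subtracting, OSPE = -205 − (-61) = -144 kJ/mol.

-144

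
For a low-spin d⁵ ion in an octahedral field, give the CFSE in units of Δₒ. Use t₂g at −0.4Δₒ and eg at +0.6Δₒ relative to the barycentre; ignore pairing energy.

Configuration: t₂g⁵ eg⁰.
CFSE = 5(-0.4Δₒ) + 0(0.6Δₒ) = -2.0Δₒ + 0.0Δₒ = -2.0Δₒ.

-2.0 Δₒ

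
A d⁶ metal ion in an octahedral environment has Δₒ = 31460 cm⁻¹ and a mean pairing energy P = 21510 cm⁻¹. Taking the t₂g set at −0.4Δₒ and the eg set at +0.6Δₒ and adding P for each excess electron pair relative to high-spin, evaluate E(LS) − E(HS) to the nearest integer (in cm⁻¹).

-19900

In the high-spin limit (t₂g⁴ eg²) the orbital term is -0.4Δₒ = -12584 cm⁻¹, with no excess pairing.
Low-spin: t₂g⁶ eg⁰, orbital CFSE = -2.4Δₒ = -75504 cm⁻¹; plus 2 excess pairs × P = +43020 cm⁻¹; total -32484 cm⁻¹.
E(LS) − E(HS) = -32484 − (-12584) = -19900 cm⁻¹.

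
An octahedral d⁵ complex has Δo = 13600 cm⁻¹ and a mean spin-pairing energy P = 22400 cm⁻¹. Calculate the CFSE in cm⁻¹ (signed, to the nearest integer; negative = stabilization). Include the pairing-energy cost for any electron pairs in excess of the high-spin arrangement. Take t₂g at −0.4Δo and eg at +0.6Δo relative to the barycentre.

Here Δo < P (13600 < 22400), so the high-spin state is favoured.
Filling d⁵ accordingly: t₂g³ eg².
Orbital CFSE = 0.0Δo = 0.0 × 13600 = 0 cm⁻¹.
High-spin has no excess pairs, so no pairing correction applies.

0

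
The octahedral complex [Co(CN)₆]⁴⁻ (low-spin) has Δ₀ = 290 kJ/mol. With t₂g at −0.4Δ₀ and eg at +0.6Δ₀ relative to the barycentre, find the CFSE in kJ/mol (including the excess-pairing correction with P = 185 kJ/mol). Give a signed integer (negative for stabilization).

Each CN⁻ contributes -1; 6 × (-1) = -6. With overall charge -4, Co is in the +2 oxidation state.
Co is in group 9, so Co²⁺ is d⁷ (9 − 2 = 7).
Electron filling gives t₂g⁶ eg¹.
CFSE(orbital) = 6×(-0.4Δ₀) + 1×(0.6Δ₀) = -1.8Δ₀; with Δ₀ = 290 kJ/mol that is -522 kJ/mol.
Pairing penalty: 3 pairs vs 2 in the high-spin reference → 1 extra × P = 185 kJ/mol.
Net CFSE = -522 + 185 = -337 kJ/mol.

-337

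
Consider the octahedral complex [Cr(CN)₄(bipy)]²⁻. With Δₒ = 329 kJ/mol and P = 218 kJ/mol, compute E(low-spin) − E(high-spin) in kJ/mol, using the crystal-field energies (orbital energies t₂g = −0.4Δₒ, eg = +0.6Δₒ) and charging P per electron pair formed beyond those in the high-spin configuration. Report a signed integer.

-111

Ligand charges: 4×(-1) from CN⁻ and 1×(+0) from bipy sum to -4; with overall charge -2, Cr is +2.
Cr²⁺: group 6, so d-count = 6 − 2 = 4.
High-spin: t₂g³ eg¹, CFSE = -0.6Δₒ = -197 kJ/mol.
Low-spin: t₂g⁴ eg⁰, orbital CFSE = -1.6Δₒ = -526 kJ/mol; plus 1 excess pair × P = +218 kJ/mol; total -308 kJ/mol.
The difference is -308 − (-197) = -111 kJ/mol, so low-spin lies lower.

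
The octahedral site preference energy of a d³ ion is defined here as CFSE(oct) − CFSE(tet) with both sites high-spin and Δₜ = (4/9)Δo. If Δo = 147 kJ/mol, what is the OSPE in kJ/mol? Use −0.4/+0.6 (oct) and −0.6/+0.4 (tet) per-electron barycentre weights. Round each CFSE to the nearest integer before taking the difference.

-124

Octahedral (high-spin): t2g^3 e_g^0, CFSE = 3(−0.4) + 0(+0.6) = -1.2Δo = -1.2 × 147 = -176 kJ/mol.
In a tetrahedral site the filling is e^2 t2^1: CFSE(tet) = -0.8Δₜ = -0.8 × (4/9)(147) = -52 kJ/mol.
OSPE = -176 − (-52) = -124 kJ/mol.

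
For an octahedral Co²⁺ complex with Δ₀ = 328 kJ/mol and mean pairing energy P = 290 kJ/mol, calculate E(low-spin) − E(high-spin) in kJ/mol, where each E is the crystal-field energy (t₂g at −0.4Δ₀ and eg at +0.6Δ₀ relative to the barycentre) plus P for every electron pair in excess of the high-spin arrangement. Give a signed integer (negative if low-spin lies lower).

-38

Co²⁺: group 9, so d-count = 9 − 2 = 7.
High-spin: t₂g⁵ eg², CFSE = -0.8Δ₀ = -262 kJ/mol.
For low-spin the configuration is t₂g⁶ eg¹: orbital energy -1.8 × 328 = -590 kJ/mol, and 1 additional pair relative to high-spin adds 290 kJ/mol, giving -300 kJ/mol.
Thus E(LS) − E(HS) = -38 kJ/mol.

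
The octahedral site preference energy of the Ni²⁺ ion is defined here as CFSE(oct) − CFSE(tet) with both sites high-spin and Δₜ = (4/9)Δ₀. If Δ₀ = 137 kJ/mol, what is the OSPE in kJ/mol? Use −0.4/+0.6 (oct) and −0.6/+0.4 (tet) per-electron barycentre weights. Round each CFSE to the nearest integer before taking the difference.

-115

Ni²⁺: group 10, so d-count = 10 − 2 = 8.
Octahedral (high-spin): t2g^6 e_g^2, CFSE = 6(−0.4) + 2(+0.6) = -1.2Δ₀ = -1.2 × 137 = -164 kJ/mol.
Tetrahedral: e^4 t2^4, CFSE = 4(−0.6) + 4(+0.4) = -0.8Δₜ = -0.8 × (4/9) × 137 = -49 kJ/mol.
Subtracting, OSPE = -164 − (-49) = -115 kJ/mol.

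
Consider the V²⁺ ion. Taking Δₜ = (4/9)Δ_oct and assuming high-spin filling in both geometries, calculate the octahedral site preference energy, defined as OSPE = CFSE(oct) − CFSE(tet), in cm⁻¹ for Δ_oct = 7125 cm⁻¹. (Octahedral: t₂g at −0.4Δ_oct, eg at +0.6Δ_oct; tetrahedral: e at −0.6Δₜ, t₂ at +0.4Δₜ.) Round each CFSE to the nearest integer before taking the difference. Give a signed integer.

-6017

V is in group 5, so V²⁺ is d³ (5 − 2 = 3).
Octahedral (high-spin): t₂g³ eg⁰, CFSE = 3(−0.4) + 0(+0.6) = -1.2Δ_oct = -1.2 × 7125 = -8550 cm⁻¹.
Tetrahedral e² t₂¹ gives -0.8Δₜ = -0.8 × (4/9) × 7125 = -2533 cm⁻¹.
Subtracting, OSPE = -8550 − (-2533) = -6017 cm⁻¹.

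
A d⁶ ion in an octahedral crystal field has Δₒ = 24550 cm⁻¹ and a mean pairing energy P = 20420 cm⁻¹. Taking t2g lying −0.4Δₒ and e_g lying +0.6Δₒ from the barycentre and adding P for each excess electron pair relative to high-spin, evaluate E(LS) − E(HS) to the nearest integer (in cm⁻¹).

-8260

High-spin: t2g^4 e_g^2, CFSE = -0.4Δₒ = -9820 cm⁻¹.
Low-spin: t2g^6 e_g^0, orbital CFSE = -2.4Δₒ = -58920 cm⁻¹; plus 2 excess pairs × P = +40840 cm⁻¹; total -18080 cm⁻¹.
Thus E(LS) − E(HS) = -8260 cm⁻¹.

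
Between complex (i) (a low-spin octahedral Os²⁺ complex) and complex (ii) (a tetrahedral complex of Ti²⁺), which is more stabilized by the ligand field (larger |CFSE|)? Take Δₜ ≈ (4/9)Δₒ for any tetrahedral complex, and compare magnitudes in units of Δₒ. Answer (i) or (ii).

(i): Os²⁺: group 8, so d-count = 8 − 2 = 6; t₂g⁶ eg⁰, CFSE = -2.4Δₒ.
(ii): Group 4 minus oxidation state +2 gives a d² configuration for Ti²⁺; Tetrahedral fields are weak (Δₜ ≈ 4/9 Δₒ), so electrons fill high-spin; e² t₂⁰, CFSE = -1.2Δₜ ≈ -0.53Δₒ.
So (i) has the larger |CFSE|.

(i)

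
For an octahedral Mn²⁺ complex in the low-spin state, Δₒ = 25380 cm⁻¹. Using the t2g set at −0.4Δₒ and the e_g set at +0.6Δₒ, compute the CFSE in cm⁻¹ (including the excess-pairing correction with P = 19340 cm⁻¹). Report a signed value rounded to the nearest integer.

-12080

Mn is in group 7, so Mn²⁺ is d⁵ (7 − 2 = 5).
Electron filling gives t2g^5 e_g^0.
The orbital stabilization is -2.0Δₒ = -2.0 × 25380 = -50760 cm⁻¹.
High-spin d⁵ would be t2g^3 e_g^2 with 0 pairs; low-spin has 2, so 2 excess pairs cost +2P = +38680 cm⁻¹.
Overall CFSE = -50760 + 38680 = -12080 cm⁻¹.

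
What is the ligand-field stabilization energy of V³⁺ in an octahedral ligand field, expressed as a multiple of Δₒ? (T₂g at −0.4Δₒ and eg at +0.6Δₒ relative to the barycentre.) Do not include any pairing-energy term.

Group 5 minus oxidation state +3 gives a d² configuration for V³⁺.
Configuration: t₂g² eg⁰.
CFSE = 2(-0.4Δₒ) + 0(0.6Δₒ) = -0.8Δₒ + 0.0Δₒ = -0.8Δₒ.

-0.8 Δₒ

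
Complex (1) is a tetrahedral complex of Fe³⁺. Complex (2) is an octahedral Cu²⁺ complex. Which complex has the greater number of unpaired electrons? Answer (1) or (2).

(1)

(1): Group 8 minus oxidation state +3 gives a d⁵ configuration for Fe³⁺; Tetrahedral splitting is small, so the complex is high-spin; e² t₂³ → 5 unpaired.
(2): Cu is in group 11, so Cu²⁺ is d⁹ (11 − 2 = 9); For octahedral d⁹ the high- and low-spin configurations coincide; t2g^6 e_g^3 → 1 unpaired.
So (1) has more unpaired electrons.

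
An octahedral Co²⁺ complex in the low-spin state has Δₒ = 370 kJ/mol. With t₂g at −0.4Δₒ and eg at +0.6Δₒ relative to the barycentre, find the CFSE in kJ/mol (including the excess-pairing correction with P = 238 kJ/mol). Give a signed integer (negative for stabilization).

Co is in group 9, so Co²⁺ is d⁷ (9 − 2 = 7).
Electron filling gives t₂g⁶ eg¹.
The orbital stabilization is -1.8Δₒ = -1.8 × 370 = -666 kJ/mol.
Relative to high-spin t₂g⁵ eg² (2 paired), the low-spin configuration has 1 additional pair, contributing +1 × 238 = +238 kJ/mol.
Combining: -666 + 238 = -428 kJ/mol.

-428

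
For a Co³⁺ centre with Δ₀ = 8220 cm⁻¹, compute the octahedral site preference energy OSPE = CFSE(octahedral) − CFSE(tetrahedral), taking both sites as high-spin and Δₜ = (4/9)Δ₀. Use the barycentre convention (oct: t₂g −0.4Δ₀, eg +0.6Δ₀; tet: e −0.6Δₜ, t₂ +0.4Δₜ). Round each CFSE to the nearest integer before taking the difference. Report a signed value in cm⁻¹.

-1096

Group 9 minus oxidation state +3 gives a d⁶ configuration for Co³⁺.
Octahedral (high-spin): t₂g⁴ eg², CFSE = 4(−0.4) + 2(+0.6) = -0.4Δ₀ = -0.4 × 8220 = -3288 cm⁻¹.
Tetrahedral e³ t₂³ gives -0.6Δₜ = -0.6 × (4/9) × 8220 = -2192 cm⁻¹.
OSPE = -3288 − (-2192) = -1096 cm⁻¹.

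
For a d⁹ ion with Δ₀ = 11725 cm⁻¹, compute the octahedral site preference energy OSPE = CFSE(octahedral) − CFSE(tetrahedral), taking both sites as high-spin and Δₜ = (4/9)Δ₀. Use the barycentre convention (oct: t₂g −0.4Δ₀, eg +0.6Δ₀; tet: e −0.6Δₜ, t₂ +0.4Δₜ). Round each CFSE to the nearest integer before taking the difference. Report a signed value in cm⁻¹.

-4951

Octahedral high-spin t₂g⁶ eg³: CFSE = -0.6 × 11725 = -7035 cm⁻¹.
Tetrahedral e⁴ t₂⁵ gives -0.4Δₜ = -0.4 × (4/9) × 11725 = -2084 cm⁻¹.
OSPE = -7035 − (-2084) = -4951 cm⁻¹.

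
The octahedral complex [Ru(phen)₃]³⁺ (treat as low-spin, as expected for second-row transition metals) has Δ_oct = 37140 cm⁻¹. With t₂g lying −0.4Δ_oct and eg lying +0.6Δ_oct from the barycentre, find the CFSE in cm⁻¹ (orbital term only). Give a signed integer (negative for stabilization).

phen is neutral, so the +3 overall charge sits on Ru: oxidation state +3.
Ru is in group 8, so Ru³⁺ is d⁵ (8 − 3 = 5).
Electron filling gives t₂g⁵ eg⁰.
The orbital stabilization is -2.0Δ_oct = -2.0 × 37140 = -74280 cm⁻¹.

-74280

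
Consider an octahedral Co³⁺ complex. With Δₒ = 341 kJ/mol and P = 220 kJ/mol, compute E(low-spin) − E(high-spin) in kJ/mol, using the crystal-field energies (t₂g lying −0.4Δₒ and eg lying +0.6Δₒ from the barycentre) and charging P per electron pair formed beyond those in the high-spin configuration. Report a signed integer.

-242

Co is in group 9, so Co³⁺ is d⁶ (9 − 3 = 6).
High-spin d⁶ fills as t₂g⁴ eg² with CFSE 4(−0.4) + 2(+0.6) = -0.4Δₒ = -136 kJ/mol.
For low-spin the configuration is t₂g⁶ eg⁰: orbital energy -2.4 × 341 = -818 kJ/mol, and 2 additional pairs relative to high-spin add 440 kJ/mol, giving -378 kJ/mol.
E(LS) − E(HS) = -378 − (-136) = -242 kJ/mol.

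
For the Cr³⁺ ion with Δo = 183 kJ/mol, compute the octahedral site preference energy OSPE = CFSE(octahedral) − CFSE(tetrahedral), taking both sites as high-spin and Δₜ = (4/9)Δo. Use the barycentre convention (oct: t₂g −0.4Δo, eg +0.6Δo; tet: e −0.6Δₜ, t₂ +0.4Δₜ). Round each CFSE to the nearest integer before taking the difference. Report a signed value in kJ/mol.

-155

Group 6 minus oxidation state +3 gives a d³ configuration for Cr³⁺.
Octahedral high-spin t₂g³ eg⁰: CFSE = -1.2 × 183 = -220 kJ/mol.
In a tetrahedral site the filling is e² t₂¹: CFSE(tet) = -0.8Δₜ = -0.8 × (4/9)(183) = -65 kJ/mol.
Subtracting, OSPE = -220 − (-65) = -155 kJ/mol.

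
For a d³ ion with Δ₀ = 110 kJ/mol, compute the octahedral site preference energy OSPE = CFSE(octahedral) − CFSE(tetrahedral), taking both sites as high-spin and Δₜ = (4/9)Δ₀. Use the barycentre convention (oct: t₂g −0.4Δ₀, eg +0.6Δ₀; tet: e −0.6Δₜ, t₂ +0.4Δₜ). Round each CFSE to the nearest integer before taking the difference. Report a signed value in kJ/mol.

-93

Octahedral (high-spin): t₂g³ eg⁰, CFSE = 3(−0.4) + 0(+0.6) = -1.2Δ₀ = -1.2 × 110 = -132 kJ/mol.
Tetrahedral: e² t₂¹, CFSE = 2(−0.6) + 1(+0.4) = -0.8Δₜ = -0.8 × (4/9) × 110 = -39 kJ/mol.
OSPE = -132 − (-39) = -93 kJ/mol.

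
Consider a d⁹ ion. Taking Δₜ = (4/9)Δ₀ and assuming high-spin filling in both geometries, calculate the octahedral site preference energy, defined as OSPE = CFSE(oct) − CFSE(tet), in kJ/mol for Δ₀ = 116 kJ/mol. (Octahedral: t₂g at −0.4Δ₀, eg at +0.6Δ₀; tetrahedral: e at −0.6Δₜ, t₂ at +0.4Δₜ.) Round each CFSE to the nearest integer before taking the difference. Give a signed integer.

In an octahedral site d⁹ (HS) is t2g^6 e_g^3, giving CFSE(oct) = -0.6Δ₀ = -70 kJ/mol.
In a tetrahedral site the filling is e^4 t2^5: CFSE(tet) = -0.4Δₜ = -0.4 × (4/9)(116) = -21 kJ/mol.
Subtracting, OSPE = -70 − (-21) = -49 kJ/mol.

-49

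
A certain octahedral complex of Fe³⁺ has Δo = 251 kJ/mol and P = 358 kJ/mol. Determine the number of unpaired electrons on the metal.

5

Fe³⁺: group 8, so d-count = 8 − 3 = 5.
With Δo < P the complex is high-spin.
Filling d⁵ accordingly: t₂g³ eg².
Unpaired electrons: 5.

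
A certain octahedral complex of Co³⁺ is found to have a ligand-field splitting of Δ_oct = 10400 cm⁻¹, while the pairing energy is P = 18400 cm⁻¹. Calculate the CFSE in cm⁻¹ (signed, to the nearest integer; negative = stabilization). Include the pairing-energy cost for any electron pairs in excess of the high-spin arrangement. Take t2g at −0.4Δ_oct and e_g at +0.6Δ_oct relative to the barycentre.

-4160

Co is in group 9, so Co³⁺ is d⁶ (9 − 3 = 6).
With Δ_oct < P the complex is high-spin.
That gives t2g^4 e_g^2.
Orbital CFSE = -0.4Δ_oct = -0.4 × 10400 = -4160 cm⁻¹.
High-spin has no excess pairs, so no pairing correction applies.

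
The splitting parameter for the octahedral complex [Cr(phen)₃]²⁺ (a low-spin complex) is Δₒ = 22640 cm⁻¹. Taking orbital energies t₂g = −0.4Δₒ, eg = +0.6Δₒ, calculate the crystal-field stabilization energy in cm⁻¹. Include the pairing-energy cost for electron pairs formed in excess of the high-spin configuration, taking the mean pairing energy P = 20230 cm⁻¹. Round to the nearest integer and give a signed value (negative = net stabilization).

phen is neutral, so the +2 overall charge sits on Cr: oxidation state +2.
Cr²⁺: group 6, so d-count = 6 − 2 = 4.
Configuration: t₂g⁴ eg⁰.
CFSE(orbital) = 4×(-0.4Δₒ) + 0×(0.6Δₒ) = -1.6Δₒ; with Δₒ = 22640 cm⁻¹ that is -36224 cm⁻¹.
Relative to high-spin t₂g³ eg¹ (0 paired), the low-spin configuration has 1 additional pair, contributing +1 × 20230 = +20230 cm⁻¹.
Combining: -36224 + 20230 = -15994 cm⁻¹.

-15994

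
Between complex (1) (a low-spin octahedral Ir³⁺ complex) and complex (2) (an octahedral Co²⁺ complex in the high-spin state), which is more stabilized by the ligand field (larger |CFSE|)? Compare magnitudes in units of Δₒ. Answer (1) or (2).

(1)

(1): Ir is in group 9, so Ir³⁺ is d⁶ (9 − 3 = 6); t₂g⁶ eg⁰, CFSE = -2.4Δₒ.
(2): Co²⁺: group 9, so d-count = 9 − 2 = 7; t2g^5 e_g^2, CFSE = -0.8Δₒ.
So (1) has the larger |CFSE|.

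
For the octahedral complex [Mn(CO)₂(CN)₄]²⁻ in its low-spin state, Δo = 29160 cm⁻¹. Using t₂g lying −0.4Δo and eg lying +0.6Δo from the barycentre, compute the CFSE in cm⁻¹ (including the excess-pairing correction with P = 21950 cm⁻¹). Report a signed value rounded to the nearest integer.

Ligand charges: 2×(+0) from CO and 4×(-1) from CN⁻ sum to -4; with overall charge -2, Mn is +2.
Mn sits in group 7; removing 2 electrons leaves Mn²⁺ with 7 − 2 = 5 d electrons.
Electron filling gives t₂g⁵ eg⁰.
The orbital stabilization is -2.0Δo = -2.0 × 29160 = -58320 cm⁻¹.
Relative to high-spin t₂g³ eg² (0 paired), the low-spin configuration has 2 additional pairs, contributing +2 × 21950 = +43900 cm⁻¹.
Net CFSE = -58320 + 43900 = -14420 cm⁻¹.

-14420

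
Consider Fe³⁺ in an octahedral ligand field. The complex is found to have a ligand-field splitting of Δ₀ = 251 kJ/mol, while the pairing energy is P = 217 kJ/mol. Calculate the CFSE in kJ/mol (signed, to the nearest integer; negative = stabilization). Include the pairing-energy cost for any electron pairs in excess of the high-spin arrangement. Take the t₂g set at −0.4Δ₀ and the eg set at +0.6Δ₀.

Group 8 minus oxidation state +3 gives a d⁵ configuration for Fe³⁺.
Since Δ₀ = 251 kJ/mol > P = 217 kJ/mol, the complex adopts the low-spin configuration.
Configuration: t₂g⁵ eg⁰.
Orbital CFSE = -2.0Δ₀ = -2.0 × 251 = -502 kJ/mol.
Excess pairs vs high-spin: 2 − 0 = 2; pairing cost = +434 kJ/mol.
Net CFSE = -502 + 434 = -68 kJ/mol.

-68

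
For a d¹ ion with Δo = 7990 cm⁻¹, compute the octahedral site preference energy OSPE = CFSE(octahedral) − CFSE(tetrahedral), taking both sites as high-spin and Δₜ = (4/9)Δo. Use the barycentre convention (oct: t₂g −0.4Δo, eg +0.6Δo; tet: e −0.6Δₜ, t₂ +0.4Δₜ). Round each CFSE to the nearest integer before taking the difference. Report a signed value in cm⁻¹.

In an octahedral site d¹ (HS) is t₂g¹ eg⁰, giving CFSE(oct) = -0.4Δo = -3196 cm⁻¹.
Tetrahedral: e¹ t₂⁰, CFSE = 1(−0.6) + 0(+0.4) = -0.6Δₜ = -0.6 × (4/9) × 7990 = -2131 cm⁻¹.
OSPE = -3196 − (-2131) = -1065 cm⁻¹.

-1065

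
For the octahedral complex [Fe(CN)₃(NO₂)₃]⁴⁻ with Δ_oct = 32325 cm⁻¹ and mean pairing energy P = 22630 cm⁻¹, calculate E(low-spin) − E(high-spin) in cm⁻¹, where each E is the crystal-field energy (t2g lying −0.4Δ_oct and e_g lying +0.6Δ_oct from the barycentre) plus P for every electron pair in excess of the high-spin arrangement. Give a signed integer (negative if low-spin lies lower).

-19390

Ligand charges: 3×(-1) from CN⁻ and 3×(-1) from NO₂⁻ sum to -6; with overall charge -4, Fe is +2.
Fe²⁺: group 8, so d-count = 8 − 2 = 6.
High-spin d⁶ fills as t2g^4 e_g^2 with CFSE 4(−0.4) + 2(+0.6) = -0.4Δ_oct = -12930 cm⁻¹.
Low-spin t2g^6 e_g^0 gives -2.4Δ_oct = -77580 cm⁻¹, but forming 2 extra pairs costs 2P = 45260 cm⁻¹, so E(LS) = -77580 + 45260 = -32320 cm⁻¹.
Thus E(LS) − E(HS) = -19390 cm⁻¹.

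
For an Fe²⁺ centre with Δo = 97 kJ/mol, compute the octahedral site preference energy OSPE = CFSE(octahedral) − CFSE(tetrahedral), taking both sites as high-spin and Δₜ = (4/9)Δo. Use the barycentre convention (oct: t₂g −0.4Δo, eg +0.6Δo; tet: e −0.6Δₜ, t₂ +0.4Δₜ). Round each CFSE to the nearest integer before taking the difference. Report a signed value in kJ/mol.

Fe sits in group 8; removing 2 electrons leaves Fe²⁺ with 8 − 2 = 6 d electrons.
Octahedral high-spin t₂g⁴ eg²: CFSE = -0.4 × 97 = -39 kJ/mol.
Tetrahedral e³ t₂³ gives -0.6Δₜ = -0.6 × (4/9) × 97 = -26 kJ/mol.
Subtracting, OSPE = -39 − (-26) = -13 kJ/mol.

-13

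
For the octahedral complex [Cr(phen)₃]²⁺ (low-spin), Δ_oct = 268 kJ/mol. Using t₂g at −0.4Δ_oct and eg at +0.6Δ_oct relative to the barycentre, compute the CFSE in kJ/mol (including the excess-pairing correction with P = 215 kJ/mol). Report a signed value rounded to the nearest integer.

phen is neutral, so the +2 overall charge sits on Cr: oxidation state +2.
Cr is in group 6, so Cr²⁺ is d⁴ (6 − 2 = 4).
Configuration: t₂g⁴ eg⁰.
CFSE(orbital) = 4×(-0.4Δ_oct) + 0×(0.6Δ_oct) = -1.6Δ_oct; with Δ_oct = 268 kJ/mol that is -429 kJ/mol.
Pairing penalty: 1 pair vs 0 in the high-spin reference → 1 extra × P = 215 kJ/mol.
Combining: -429 + 215 = -214 kJ/mol.

-214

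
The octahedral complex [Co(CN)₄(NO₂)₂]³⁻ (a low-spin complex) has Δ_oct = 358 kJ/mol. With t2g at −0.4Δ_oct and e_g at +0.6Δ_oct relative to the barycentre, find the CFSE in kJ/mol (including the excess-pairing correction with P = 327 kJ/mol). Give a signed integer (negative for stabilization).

Ligand charges: 4×(-1) from CN⁻ and 2×(-1) from NO₂⁻ sum to -6; with overall charge -3, Co is +3.
Co is in group 9, so Co³⁺ is d⁶ (9 − 3 = 6).
Electron filling gives t2g^6 e_g^0.
Orbital CFSE = 6(-0.4) + 0(0.6) = -2.4Δ_oct = -2.4 × 358 = -859 kJ/mol.
Relative to high-spin t2g^4 e_g^2 (1 paired), the low-spin configuration has 2 additional pairs, contributing +2 × 327 = +654 kJ/mol.
Combining: -859 + 654 = -205 kJ/mol.

-205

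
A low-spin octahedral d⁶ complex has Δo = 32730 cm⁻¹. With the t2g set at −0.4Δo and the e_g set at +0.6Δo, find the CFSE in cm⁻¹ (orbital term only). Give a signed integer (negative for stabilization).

Configuration: t2g^6 e_g^0.
Orbital CFSE = 6(-0.4) + 0(0.6) = -2.4Δo = -2.4 × 32730 = -78552 cm⁻¹.

-78552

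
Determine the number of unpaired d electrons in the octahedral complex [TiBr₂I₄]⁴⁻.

Ligand charges: 2×(-1) from Br⁻ and 4×(-1) from I⁻ sum to -6; with overall charge -4, Ti is +2.
Group 4 minus oxidation state +2 gives a d² configuration for Ti²⁺.
Configuration: t₂g² eg⁰, giving 2 unpaired electrons.

2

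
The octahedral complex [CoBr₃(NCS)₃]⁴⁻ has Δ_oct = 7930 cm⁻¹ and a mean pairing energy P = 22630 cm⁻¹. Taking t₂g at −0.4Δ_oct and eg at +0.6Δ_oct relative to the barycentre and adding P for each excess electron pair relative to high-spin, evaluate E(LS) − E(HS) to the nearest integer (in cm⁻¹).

14700

Ligand charges: 3×(-1) from Br⁻ and 3×(-1) from NCS⁻ sum to -6; with overall charge -4, Co is +2.
Co sits in group 9; removing 2 electrons leaves Co²⁺ with 9 − 2 = 7 d electrons.
High-spin: t₂g⁵ eg², CFSE = -0.8Δ_oct = -6344 cm⁻¹.
Low-spin t₂g⁶ eg¹ gives -1.8Δ_oct = -14274 cm⁻¹, but forming 1 extra pair costs 1P = 22630 cm⁻¹, so E(LS) = -14274 + 22630 = 8356 cm⁻¹.
The difference is 8356 − (-6344) = 14700 cm⁻¹, so high-spin lies lower.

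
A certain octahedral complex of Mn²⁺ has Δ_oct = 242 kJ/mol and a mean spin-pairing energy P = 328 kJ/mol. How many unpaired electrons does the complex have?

Mn sits in group 7; removing 2 electrons leaves Mn²⁺ with 7 − 2 = 5 d electrons.
Δ_oct < P, so pairing is avoided: the ground state is high-spin.
That gives t2g^3 e_g^2.
Unpaired electrons: 5.

5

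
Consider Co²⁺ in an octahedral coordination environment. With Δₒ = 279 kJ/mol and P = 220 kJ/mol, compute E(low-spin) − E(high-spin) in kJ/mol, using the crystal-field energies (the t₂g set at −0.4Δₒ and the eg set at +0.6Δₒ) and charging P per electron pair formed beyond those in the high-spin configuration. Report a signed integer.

-59

Co is in group 9, so Co²⁺ is d⁷ (9 − 2 = 7).
High-spin: t₂g⁵ eg², CFSE = -0.8Δₒ = -223 kJ/mol.
Low-spin: t₂g⁶ eg¹, orbital CFSE = -1.8Δₒ = -502 kJ/mol; plus 1 excess pair × P = +220 kJ/mol; total -282 kJ/mol.
The difference is -282 − (-223) = -59 kJ/mol, so low-spin lies lower.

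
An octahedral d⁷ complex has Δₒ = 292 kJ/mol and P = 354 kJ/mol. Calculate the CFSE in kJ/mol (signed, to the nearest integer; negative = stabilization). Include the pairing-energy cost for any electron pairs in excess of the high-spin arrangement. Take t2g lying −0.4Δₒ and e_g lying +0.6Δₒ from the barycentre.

-234

Here Δₒ < P (292 < 354), so the high-spin state is favoured.
Configuration: t2g^5 e_g^2.
Orbital CFSE = -0.8Δₒ = -0.8 × 292 = -234 kJ/mol.
High-spin has no excess pairs, so no pairing correction applies.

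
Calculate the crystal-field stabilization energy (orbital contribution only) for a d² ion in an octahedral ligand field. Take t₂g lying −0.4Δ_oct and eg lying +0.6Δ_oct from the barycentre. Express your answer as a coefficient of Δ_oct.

-0.8 Δ_oct

Configuration: t₂g² eg⁰.
CFSE = 2(-0.4Δ_oct) + 0(0.6Δ_oct) = -0.8Δ_oct + 0.0Δ_oct = -0.8Δ_oct.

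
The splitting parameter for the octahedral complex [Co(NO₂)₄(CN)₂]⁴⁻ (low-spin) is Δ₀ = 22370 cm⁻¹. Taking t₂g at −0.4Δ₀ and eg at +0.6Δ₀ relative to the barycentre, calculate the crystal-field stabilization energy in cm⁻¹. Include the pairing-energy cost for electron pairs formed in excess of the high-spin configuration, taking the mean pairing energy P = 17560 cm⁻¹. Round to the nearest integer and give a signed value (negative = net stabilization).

-22706

Ligand charges: 4×(-1) from NO₂⁻ and 2×(-1) from CN⁻ sum to -6; with overall charge -4, Co is +2.
Co sits in group 9; removing 2 electrons leaves Co²⁺ with 9 − 2 = 7 d electrons.
Configuration: t₂g⁶ eg¹.
CFSE(orbital) = 6×(-0.4Δ₀) + 1×(0.6Δ₀) = -1.8Δ₀; with Δ₀ = 22370 cm⁻¹ that is -40266 cm⁻¹.
Relative to high-spin t₂g⁵ eg² (2 paired), the low-spin configuration has 1 additional pair, contributing +1 × 17560 = +17560 cm⁻¹.
Overall CFSE = -40266 + 17560 = -22706 cm⁻¹.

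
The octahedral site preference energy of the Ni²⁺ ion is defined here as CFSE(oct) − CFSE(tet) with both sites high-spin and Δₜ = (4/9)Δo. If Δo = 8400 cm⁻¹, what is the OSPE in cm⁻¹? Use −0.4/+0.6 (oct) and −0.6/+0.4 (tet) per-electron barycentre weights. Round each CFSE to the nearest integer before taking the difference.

-7093

Ni sits in group 10; removing 2 electrons leaves Ni²⁺ with 10 − 2 = 8 d electrons.
In an octahedral site d⁸ (HS) is t2g^6 e_g^2, giving CFSE(oct) = -1.2Δo = -10080 cm⁻¹.
In a tetrahedral site the filling is e^4 t2^4: CFSE(tet) = -0.8Δₜ = -0.8 × (4/9)(8400) = -2987 cm⁻¹.
OSPE = CFSE(oct) − CFSE(tet) = -10080 − (-2987) = -7093 cm⁻¹.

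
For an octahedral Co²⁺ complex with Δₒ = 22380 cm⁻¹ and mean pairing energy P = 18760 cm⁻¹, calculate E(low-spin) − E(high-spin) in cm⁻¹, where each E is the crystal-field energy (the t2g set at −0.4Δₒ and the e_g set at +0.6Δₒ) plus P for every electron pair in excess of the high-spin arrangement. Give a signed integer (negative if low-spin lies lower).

Co²⁺: group 9, so d-count = 9 − 2 = 7.
In the high-spin limit (t2g^5 e_g^2) the orbital term is -0.8Δₒ = -17904 cm⁻¹, with no excess pairing.
Low-spin: t2g^6 e_g^1, orbital CFSE = -1.8Δₒ = -40284 cm⁻¹; plus 1 excess pair × P = +18760 cm⁻¹; total -21524 cm⁻¹.
E(LS) − E(HS) = -21524 − (-17904) = -3620 cm⁻¹.

-3620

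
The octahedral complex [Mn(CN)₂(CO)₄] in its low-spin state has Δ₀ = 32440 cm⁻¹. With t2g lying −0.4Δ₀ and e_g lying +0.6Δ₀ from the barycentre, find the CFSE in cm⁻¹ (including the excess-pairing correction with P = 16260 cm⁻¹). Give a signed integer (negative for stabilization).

-32360

Ligand charges: 2×(-1) from CN⁻ and 4×(+0) from CO sum to -2; with overall charge +0, Mn is +2.
Mn is in group 7, so Mn²⁺ is d⁵ (7 − 2 = 5).
Configuration: t2g^5 e_g^0.
CFSE(orbital) = 5×(-0.4Δ₀) + 0×(0.6Δ₀) = -2.0Δ₀; with Δ₀ = 32440 cm⁻¹ that is -64880 cm⁻¹.
Pairing penalty: 2 pairs vs 0 in the high-spin reference → 2 extra × P = 32520 cm⁻¹.
Combining: -64880 + 32520 = -32360 cm⁻¹.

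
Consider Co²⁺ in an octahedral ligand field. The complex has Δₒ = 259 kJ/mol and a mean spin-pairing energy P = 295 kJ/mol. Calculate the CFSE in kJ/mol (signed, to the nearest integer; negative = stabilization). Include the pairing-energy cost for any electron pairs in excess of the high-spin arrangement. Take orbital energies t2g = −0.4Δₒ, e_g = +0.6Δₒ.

-207

Co is in group 9, so Co²⁺ is d⁷ (9 − 2 = 7).
With Δₒ < P the complex is high-spin.
Configuration: t2g^5 e_g^2.
Orbital CFSE = -0.8Δₒ = -0.8 × 259 = -207 kJ/mol.
High-spin has no excess pairs, so no pairing correction applies.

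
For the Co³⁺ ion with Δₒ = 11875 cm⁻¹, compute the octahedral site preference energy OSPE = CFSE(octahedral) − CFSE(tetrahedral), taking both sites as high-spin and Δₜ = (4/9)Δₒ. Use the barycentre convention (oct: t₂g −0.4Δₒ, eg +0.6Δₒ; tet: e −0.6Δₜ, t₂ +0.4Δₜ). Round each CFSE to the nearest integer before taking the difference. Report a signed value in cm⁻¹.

-1583

Co³⁺: group 9, so d-count = 9 − 3 = 6.
Octahedral high-spin t₂g⁴ eg²: CFSE = -0.4 × 11875 = -4750 cm⁻¹.
Tetrahedral: e³ t₂³, CFSE = 3(−0.6) + 3(+0.4) = -0.6Δₜ = -0.6 × (4/9) × 11875 = -3167 cm⁻¹.
OSPE = CFSE(oct) − CFSE(tet) = -4750 − (-3167) = -1583 cm⁻¹.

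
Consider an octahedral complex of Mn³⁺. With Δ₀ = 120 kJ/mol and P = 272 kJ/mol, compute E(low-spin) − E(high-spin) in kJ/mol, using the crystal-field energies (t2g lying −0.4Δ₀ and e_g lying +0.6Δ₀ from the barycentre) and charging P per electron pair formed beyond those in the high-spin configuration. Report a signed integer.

152

Mn³⁺: group 7, so d-count = 7 − 3 = 4.
In the high-spin limit (t2g^3 e_g^1) the orbital term is -0.6Δ₀ = -72 kJ/mol, with no excess pairing.
Low-spin: t2g^4 e_g^0, orbital CFSE = -1.6Δ₀ = -192 kJ/mol; plus 1 excess pair × P = +272 kJ/mol; total 80 kJ/mol.
Thus E(LS) − E(HS) = 152 kJ/mol.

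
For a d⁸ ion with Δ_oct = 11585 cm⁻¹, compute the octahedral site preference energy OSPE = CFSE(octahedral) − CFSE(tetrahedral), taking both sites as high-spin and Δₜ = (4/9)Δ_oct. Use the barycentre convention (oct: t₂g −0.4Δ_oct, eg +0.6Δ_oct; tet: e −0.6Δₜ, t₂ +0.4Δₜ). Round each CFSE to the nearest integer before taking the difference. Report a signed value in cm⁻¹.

-9783

In an octahedral site d⁸ (HS) is t2g^6 e_g^2, giving CFSE(oct) = -1.2Δ_oct = -13902 cm⁻¹.
Tetrahedral: e^4 t2^4, CFSE = 4(−0.6) + 4(+0.4) = -0.8Δₜ = -0.8 × (4/9) × 11585 = -4119 cm⁻¹.
OSPE = -13902 − (-4119) = -9783 cm⁻¹.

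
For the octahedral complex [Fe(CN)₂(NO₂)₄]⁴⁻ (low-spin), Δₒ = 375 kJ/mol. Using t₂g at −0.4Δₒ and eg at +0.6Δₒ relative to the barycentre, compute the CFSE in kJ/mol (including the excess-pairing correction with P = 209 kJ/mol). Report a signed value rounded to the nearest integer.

-482

Ligand charges: 2×(-1) from CN⁻ and 4×(-1) from NO₂⁻ sum to -6; with overall charge -4, Fe is +2.
Fe sits in group 8; removing 2 electrons leaves Fe²⁺ with 8 − 2 = 6 d electrons.
The d⁶ electrons fill as t₂g⁶ eg⁰.
The orbital stabilization is -2.4Δₒ = -2.4 × 375 = -900 kJ/mol.
High-spin d⁶ would be t₂g⁴ eg² with 1 pair; low-spin has 3, so 2 excess pairs cost +2P = +418 kJ/mol.
Net CFSE = -900 + 418 = -482 kJ/mol.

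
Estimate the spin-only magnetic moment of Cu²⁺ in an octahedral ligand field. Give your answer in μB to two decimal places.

Cu sits in group 11; removing 2 electrons leaves Cu²⁺ with 11 − 2 = 9 d electrons.
Configuration: t2g^6 e_g^3 → 1 unpaired electron.
μ(spin-only) = √[1(1+2)] = √3 ≈ 1.73 μB.

1.73 μB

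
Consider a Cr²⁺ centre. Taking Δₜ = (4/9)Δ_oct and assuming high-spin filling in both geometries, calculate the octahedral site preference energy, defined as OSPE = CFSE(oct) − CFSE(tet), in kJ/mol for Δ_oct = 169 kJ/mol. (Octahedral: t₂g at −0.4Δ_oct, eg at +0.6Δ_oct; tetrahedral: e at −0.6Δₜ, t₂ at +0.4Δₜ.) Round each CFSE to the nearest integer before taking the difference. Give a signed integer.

-71

Group 6 minus oxidation state +2 gives a d⁴ configuration for Cr²⁺.
Octahedral (high-spin): t₂g³ eg¹, CFSE = 3(−0.4) + 1(+0.6) = -0.6Δ_oct = -0.6 × 169 = -101 kJ/mol.
In a tetrahedral site the filling is e² t₂²: CFSE(tet) = -0.4Δₜ = -0.4 × (4/9)(169) = -30 kJ/mol.
OSPE = -101 − (-30) = -71 kJ/mol.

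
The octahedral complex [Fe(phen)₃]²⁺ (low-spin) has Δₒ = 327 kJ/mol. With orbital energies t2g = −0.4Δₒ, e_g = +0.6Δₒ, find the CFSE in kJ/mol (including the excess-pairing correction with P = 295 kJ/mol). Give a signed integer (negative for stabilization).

phen is neutral, so the +2 overall charge sits on Fe: oxidation state +2.
Fe sits in group 8; removing 2 electrons leaves Fe²⁺ with 8 − 2 = 6 d electrons.
The d⁶ electrons fill as t2g^6 e_g^0.
Orbital CFSE = 6(-0.4) + 0(0.6) = -2.4Δₒ = -2.4 × 327 = -785 kJ/mol.
Pairing penalty: 3 pairs vs 1 in the high-spin reference → 2 extra × P = 590 kJ/mol.
Overall CFSE = -785 + 590 = -195 kJ/mol.

-195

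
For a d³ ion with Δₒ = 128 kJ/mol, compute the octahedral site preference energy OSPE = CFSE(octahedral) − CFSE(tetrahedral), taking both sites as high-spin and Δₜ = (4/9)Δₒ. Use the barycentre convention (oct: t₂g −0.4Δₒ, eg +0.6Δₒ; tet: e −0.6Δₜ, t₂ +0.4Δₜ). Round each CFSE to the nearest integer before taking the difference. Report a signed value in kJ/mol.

-108

Octahedral (high-spin): t₂g³ eg⁰, CFSE = 3(−0.4) + 0(+0.6) = -1.2Δₒ = -1.2 × 128 = -154 kJ/mol.
In a tetrahedral site the filling is e² t₂¹: CFSE(tet) = -0.8Δₜ = -0.8 × (4/9)(128) = -46 kJ/mol.
Subtracting, OSPE = -154 − (-46) = -108 kJ/mol.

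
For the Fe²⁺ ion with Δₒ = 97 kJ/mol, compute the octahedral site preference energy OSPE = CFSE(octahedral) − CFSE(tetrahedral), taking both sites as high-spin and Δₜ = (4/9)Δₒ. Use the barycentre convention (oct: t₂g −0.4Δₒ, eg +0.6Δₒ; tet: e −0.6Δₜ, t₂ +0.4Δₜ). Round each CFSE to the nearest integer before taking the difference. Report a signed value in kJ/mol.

Fe sits in group 8; removing 2 electrons leaves Fe²⁺ with 8 − 2 = 6 d electrons.
In an octahedral site d⁶ (HS) is t₂g⁴ eg², giving CFSE(oct) = -0.4Δₒ = -39 kJ/mol.
Tetrahedral: e³ t₂³, CFSE = 3(−0.6) + 3(+0.4) = -0.6Δₜ = -0.6 × (4/9) × 97 = -26 kJ/mol.
Subtracting, OSPE = -39 − (-26) = -13 kJ/mol.

-13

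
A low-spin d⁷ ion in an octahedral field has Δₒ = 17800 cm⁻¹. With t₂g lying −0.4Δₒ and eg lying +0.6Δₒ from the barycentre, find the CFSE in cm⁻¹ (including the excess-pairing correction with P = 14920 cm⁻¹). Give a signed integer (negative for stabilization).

-17120

Configuration: t₂g⁶ eg¹.
CFSE(orbital) = 6×(-0.4Δₒ) + 1×(0.6Δₒ) = -1.8Δₒ; with Δₒ = 17800 cm⁻¹ that is -32040 cm⁻¹.
High-spin d⁷ would be t₂g⁵ eg² with 2 pairs; low-spin has 3, so 1 excess pair costs +1P = +14920 cm⁻¹.
Overall CFSE = -32040 + 14920 = -17120 cm⁻¹.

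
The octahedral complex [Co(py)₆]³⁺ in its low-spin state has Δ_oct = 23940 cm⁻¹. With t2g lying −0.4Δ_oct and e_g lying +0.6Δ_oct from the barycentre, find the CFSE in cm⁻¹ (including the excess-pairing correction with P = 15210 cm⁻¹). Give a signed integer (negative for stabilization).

py is neutral, so the +3 overall charge sits on Co: oxidation state +3.
Group 9 minus oxidation state +3 gives a d⁶ configuration for Co³⁺.
Electron filling gives t2g^6 e_g^0.
The orbital stabilization is -2.4Δ_oct = -2.4 × 23940 = -57456 cm⁻¹.
High-spin d⁶ would be t2g^4 e_g^2 with 1 pair; low-spin has 3, so 2 excess pairs cost +2P = +30420 cm⁻¹.
Net CFSE = -57456 + 30420 = -27036 cm⁻¹.

-27036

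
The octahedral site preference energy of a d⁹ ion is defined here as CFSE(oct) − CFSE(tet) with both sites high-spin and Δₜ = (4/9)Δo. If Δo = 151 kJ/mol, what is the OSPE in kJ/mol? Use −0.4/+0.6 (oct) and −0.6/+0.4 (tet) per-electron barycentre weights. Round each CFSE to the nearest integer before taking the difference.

Octahedral (high-spin): t₂g⁶ eg³, CFSE = 6(−0.4) + 3(+0.6) = -0.6Δo = -0.6 × 151 = -91 kJ/mol.
Tetrahedral e⁴ t₂⁵ gives -0.4Δₜ = -0.4 × (4/9) × 151 = -27 kJ/mol.
Subtracting, OSPE = -91 − (-27) = -64 kJ/mol.

-64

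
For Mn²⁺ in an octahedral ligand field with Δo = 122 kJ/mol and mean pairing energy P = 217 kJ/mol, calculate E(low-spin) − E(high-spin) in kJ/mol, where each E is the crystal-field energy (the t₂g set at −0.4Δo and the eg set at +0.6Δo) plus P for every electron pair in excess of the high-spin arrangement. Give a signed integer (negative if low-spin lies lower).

190

Group 7 minus oxidation state +2 gives a d⁵ configuration for Mn²⁺.
High-spin: t₂g³ eg², CFSE = 0.0Δo = 0 kJ/mol.
Low-spin t₂g⁵ eg⁰ gives -2.0Δo = -244 kJ/mol, but forming 2 extra pairs costs 2P = 434 kJ/mol, so E(LS) = -244 + 434 = 190 kJ/mol.
Thus E(LS) − E(HS) = 190 kJ/mol.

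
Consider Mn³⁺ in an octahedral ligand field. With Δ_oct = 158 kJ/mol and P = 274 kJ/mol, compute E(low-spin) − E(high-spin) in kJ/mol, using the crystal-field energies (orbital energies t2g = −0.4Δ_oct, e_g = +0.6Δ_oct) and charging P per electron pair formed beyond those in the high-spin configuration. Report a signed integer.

116

Mn sits in group 7; removing 3 electrons leaves Mn³⁺ with 7 − 3 = 4 d electrons.
High-spin: t2g^3 e_g^1, CFSE = -0.6Δ_oct = -95 kJ/mol.
Low-spin t2g^4 e_g^0 gives -1.6Δ_oct = -253 kJ/mol, but forming 1 extra pair costs 1P = 274 kJ/mol, so E(LS) = -253 + 274 = 21 kJ/mol.
The difference is 21 − (-95) = 116 kJ/mol, so high-spin lies lower.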